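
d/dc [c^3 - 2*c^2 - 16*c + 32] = 3*c^2 - 4*c - 16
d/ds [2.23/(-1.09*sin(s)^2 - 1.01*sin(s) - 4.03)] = (4.8614*sin(s) + 2.2523)*cos(s)/(1.09*sin(s)^2 + 1.01*sin(s) + 4.03)^2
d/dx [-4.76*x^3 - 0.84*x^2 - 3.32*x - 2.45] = -14.28*x^2 - 1.68*x - 3.32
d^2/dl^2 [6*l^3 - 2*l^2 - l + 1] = 36*l - 4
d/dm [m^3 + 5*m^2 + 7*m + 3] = 3*m^2 + 10*m + 7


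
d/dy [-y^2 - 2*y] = -2*y - 2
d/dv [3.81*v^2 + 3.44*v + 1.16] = 7.62*v + 3.44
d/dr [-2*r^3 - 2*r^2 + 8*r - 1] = -6*r^2 - 4*r + 8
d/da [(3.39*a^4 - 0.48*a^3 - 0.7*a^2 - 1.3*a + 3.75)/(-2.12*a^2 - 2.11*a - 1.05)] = (-14.3736*a^5 - 20.4411*a^4 - 12.2124*a^3 + 0.233*a^2 + 17.37*a + 9.2775)/(4.4944*a^4 + 8.9464*a^3 + 8.9041*a^2 + 4.431*a + 1.1025)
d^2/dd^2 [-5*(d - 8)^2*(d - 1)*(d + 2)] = -60*d^2 + 450*d - 460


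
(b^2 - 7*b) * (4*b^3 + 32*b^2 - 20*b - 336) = 4*b^5 + 4*b^4 - 244*b^3 - 196*b^2 + 2352*b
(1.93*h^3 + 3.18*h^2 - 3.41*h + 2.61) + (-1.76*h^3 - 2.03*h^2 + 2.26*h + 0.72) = 0.17*h^3 + 1.15*h^2 - 1.15*h + 3.33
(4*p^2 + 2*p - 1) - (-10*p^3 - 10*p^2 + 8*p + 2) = 10*p^3 + 14*p^2 - 6*p - 3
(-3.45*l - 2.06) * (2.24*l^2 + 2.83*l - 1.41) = -7.728*l^3 - 14.3779*l^2 - 0.965300000000001*l + 2.9046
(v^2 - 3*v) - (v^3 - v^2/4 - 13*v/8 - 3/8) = -v^3 + 5*v^2/4 - 11*v/8 + 3/8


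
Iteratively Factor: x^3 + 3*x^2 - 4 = (x - 1)*(x^2 + 4*x + 4) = (x - 1)*(x + 2)*(x + 2)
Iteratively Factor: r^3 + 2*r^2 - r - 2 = (r - 1)*(r^2 + 3*r + 2) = (r - 1)*(r + 1)*(r + 2)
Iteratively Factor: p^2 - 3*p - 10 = (p + 2)*(p - 5)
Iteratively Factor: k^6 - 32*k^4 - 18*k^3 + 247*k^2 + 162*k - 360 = (k + 3)*(k^5 - 3*k^4 - 23*k^3 + 51*k^2 + 94*k - 120) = (k - 3)*(k + 3)*(k^4 - 23*k^2 - 18*k + 40) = (k - 3)*(k + 2)*(k + 3)*(k^3 - 2*k^2 - 19*k + 20) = (k - 5)*(k - 3)*(k + 2)*(k + 3)*(k^2 + 3*k - 4) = (k - 5)*(k - 3)*(k - 1)*(k + 2)*(k + 3)*(k + 4)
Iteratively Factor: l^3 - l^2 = (l)*(l^2 - l) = l^2*(l - 1)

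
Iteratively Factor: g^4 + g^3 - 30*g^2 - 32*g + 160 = (g - 5)*(g^3 + 6*g^2 - 32) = (g - 5)*(g + 4)*(g^2 + 2*g - 8) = (g - 5)*(g + 4)^2*(g - 2)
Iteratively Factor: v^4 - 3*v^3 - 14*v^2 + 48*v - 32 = (v - 1)*(v^3 - 2*v^2 - 16*v + 32) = (v - 2)*(v - 1)*(v^2 - 16) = (v - 4)*(v - 2)*(v - 1)*(v + 4)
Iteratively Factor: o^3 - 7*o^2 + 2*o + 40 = (o - 5)*(o^2 - 2*o - 8) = (o - 5)*(o + 2)*(o - 4)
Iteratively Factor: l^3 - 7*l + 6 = (l + 3)*(l^2 - 3*l + 2) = (l - 1)*(l + 3)*(l - 2)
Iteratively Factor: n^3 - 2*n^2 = (n)*(n^2 - 2*n) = n^2*(n - 2)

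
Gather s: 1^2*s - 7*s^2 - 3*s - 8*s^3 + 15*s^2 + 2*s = -8*s^3 + 8*s^2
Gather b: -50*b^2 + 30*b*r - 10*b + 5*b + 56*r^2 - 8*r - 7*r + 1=-50*b^2 + b*(30*r - 5) + 56*r^2 - 15*r + 1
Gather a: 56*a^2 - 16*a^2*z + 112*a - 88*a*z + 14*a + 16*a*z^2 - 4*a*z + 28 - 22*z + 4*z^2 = a^2*(56 - 16*z) + a*(16*z^2 - 92*z + 126) + 4*z^2 - 22*z + 28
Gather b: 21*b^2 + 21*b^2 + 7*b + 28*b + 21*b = 42*b^2 + 56*b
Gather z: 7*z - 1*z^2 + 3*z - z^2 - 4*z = -2*z^2 + 6*z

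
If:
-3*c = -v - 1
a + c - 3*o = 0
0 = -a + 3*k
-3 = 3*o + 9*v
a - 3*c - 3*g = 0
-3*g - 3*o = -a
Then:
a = 2/5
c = 1/5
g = -1/15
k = 2/15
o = 1/5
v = -2/5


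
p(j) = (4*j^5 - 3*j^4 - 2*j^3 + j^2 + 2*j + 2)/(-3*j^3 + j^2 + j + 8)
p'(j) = (9*j^2 - 2*j - 1)*(4*j^5 - 3*j^4 - 2*j^3 + j^2 + 2*j + 2)/(-3*j^3 + j^2 + j + 8)^2 + (20*j^4 - 12*j^3 - 6*j^2 + 2*j + 2)/(-3*j^3 + j^2 + j + 8)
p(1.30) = 1.86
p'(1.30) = 10.64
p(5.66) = -39.82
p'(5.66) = -14.41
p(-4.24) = -25.11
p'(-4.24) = 12.04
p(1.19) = 1.07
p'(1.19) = 4.65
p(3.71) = -16.94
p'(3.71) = -8.98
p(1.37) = 2.89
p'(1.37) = 20.12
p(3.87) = -18.42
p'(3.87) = -9.45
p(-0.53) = 0.14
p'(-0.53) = 0.36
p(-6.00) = -50.34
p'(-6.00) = 16.65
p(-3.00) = -12.17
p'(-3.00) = 8.84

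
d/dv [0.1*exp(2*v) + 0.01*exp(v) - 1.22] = (0.2*exp(v) + 0.01)*exp(v)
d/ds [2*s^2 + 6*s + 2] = 4*s + 6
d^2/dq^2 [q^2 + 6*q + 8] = 2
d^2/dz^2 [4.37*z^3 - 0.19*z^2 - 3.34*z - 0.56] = 26.22*z - 0.38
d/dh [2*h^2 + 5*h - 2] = 4*h + 5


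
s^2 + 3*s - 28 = (s - 4)*(s + 7)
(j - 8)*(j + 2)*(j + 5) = j^3 - j^2 - 46*j - 80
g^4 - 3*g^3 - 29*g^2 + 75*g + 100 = (g - 5)*(g - 4)*(g + 1)*(g + 5)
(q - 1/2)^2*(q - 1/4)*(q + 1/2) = q^4 - 3*q^3/4 - q^2/8 + 3*q/16 - 1/32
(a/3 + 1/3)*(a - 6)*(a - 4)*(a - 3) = a^4/3 - 4*a^3 + 41*a^2/3 - 6*a - 24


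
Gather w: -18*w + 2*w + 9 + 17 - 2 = 24 - 16*w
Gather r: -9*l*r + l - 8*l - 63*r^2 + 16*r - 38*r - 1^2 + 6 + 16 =-7*l - 63*r^2 + r*(-9*l - 22) + 21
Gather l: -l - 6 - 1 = -l - 7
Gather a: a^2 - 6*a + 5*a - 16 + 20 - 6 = a^2 - a - 2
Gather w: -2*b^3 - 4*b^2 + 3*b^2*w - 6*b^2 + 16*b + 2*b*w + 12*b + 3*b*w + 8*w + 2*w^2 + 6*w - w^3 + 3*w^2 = -2*b^3 - 10*b^2 + 28*b - w^3 + 5*w^2 + w*(3*b^2 + 5*b + 14)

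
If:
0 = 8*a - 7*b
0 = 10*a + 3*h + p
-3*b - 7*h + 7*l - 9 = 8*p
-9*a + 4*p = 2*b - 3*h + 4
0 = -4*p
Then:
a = -28/149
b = -32/149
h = 280/447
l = 5695/3129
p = 0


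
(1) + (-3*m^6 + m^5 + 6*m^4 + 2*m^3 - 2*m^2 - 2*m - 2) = -3*m^6 + m^5 + 6*m^4 + 2*m^3 - 2*m^2 - 2*m - 1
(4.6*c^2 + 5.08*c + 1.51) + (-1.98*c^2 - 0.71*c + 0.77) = 2.62*c^2 + 4.37*c + 2.28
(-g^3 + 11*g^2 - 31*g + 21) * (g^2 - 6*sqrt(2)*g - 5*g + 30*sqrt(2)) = -g^5 + 6*sqrt(2)*g^4 + 16*g^4 - 96*sqrt(2)*g^3 - 86*g^3 + 176*g^2 + 516*sqrt(2)*g^2 - 1056*sqrt(2)*g - 105*g + 630*sqrt(2)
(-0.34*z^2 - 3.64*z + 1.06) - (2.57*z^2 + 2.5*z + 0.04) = -2.91*z^2 - 6.14*z + 1.02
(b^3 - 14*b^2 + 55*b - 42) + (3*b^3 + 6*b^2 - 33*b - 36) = 4*b^3 - 8*b^2 + 22*b - 78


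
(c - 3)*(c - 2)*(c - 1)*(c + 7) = c^4 + c^3 - 31*c^2 + 71*c - 42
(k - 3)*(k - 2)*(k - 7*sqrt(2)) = k^3 - 7*sqrt(2)*k^2 - 5*k^2 + 6*k + 35*sqrt(2)*k - 42*sqrt(2)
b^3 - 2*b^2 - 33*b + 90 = (b - 5)*(b - 3)*(b + 6)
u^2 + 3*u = u*(u + 3)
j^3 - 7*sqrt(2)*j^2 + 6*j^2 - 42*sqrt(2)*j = j*(j + 6)*(j - 7*sqrt(2))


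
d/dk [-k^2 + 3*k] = 3 - 2*k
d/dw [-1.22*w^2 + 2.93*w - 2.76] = 2.93 - 2.44*w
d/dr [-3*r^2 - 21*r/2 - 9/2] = -6*r - 21/2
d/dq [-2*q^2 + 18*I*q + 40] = -4*q + 18*I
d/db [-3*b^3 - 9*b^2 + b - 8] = -9*b^2 - 18*b + 1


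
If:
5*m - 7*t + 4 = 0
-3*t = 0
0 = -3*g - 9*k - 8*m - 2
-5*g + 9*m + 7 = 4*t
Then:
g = -1/25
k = 113/225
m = -4/5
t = 0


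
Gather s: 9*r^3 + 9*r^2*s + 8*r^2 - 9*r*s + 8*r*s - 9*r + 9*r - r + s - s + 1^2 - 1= 9*r^3 + 8*r^2 - r + s*(9*r^2 - r)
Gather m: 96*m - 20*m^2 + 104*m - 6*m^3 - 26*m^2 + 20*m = -6*m^3 - 46*m^2 + 220*m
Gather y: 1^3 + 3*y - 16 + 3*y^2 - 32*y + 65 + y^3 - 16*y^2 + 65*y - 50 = y^3 - 13*y^2 + 36*y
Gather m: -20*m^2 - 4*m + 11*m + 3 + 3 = -20*m^2 + 7*m + 6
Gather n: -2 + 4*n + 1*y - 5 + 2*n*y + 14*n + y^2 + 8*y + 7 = n*(2*y + 18) + y^2 + 9*y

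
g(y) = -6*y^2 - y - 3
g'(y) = -12*y - 1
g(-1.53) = -15.52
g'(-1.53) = 17.36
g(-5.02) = -149.18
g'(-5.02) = 59.24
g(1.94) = -27.52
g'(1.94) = -24.28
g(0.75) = -7.12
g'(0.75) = -10.00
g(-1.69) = -18.45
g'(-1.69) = 19.28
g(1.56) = -19.16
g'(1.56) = -19.72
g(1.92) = -27.04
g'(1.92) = -24.04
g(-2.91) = -50.90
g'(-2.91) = 33.92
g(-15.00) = -1338.00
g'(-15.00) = 179.00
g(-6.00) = -213.00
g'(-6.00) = 71.00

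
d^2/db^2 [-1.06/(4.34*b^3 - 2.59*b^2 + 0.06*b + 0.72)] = ((27.6024*b - 5.4908)*(4.34*b^3 - 2.59*b^2 + 0.06*b + 0.72) - 1.06*(13.02*b^2 - 5.18*b + 0.06)*(26.04*b^2 - 10.36*b + 0.12))/(4.34*b^3 - 2.59*b^2 + 0.06*b + 0.72)^3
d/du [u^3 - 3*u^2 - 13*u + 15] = 3*u^2 - 6*u - 13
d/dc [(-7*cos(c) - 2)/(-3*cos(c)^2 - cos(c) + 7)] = (-21*sin(c)^2 + 12*cos(c) + 72)*sin(c)/(3*cos(c)^2 + cos(c) - 7)^2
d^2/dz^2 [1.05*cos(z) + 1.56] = -1.05*cos(z)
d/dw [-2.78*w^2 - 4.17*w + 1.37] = -5.56*w - 4.17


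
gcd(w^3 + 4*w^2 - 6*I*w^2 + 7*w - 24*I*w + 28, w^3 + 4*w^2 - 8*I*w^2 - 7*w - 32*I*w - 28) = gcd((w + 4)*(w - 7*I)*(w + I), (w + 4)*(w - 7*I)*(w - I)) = w^2 + w*(4 - 7*I) - 28*I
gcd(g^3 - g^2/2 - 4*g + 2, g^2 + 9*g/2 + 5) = g + 2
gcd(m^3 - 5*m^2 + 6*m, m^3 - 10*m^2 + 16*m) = m^2 - 2*m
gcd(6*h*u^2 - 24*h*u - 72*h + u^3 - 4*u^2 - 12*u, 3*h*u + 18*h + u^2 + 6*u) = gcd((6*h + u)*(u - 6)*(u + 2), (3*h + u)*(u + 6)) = 1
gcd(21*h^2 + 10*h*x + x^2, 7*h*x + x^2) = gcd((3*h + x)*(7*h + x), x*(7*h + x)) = 7*h + x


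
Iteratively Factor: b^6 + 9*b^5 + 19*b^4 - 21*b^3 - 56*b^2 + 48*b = (b - 1)*(b^5 + 10*b^4 + 29*b^3 + 8*b^2 - 48*b) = (b - 1)*(b + 3)*(b^4 + 7*b^3 + 8*b^2 - 16*b) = (b - 1)*(b + 3)*(b + 4)*(b^3 + 3*b^2 - 4*b) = (b - 1)*(b + 3)*(b + 4)^2*(b^2 - b) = (b - 1)^2*(b + 3)*(b + 4)^2*(b)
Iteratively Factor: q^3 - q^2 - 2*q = (q + 1)*(q^2 - 2*q) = (q - 2)*(q + 1)*(q)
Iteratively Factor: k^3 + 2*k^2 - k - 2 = (k + 2)*(k^2 - 1) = (k + 1)*(k + 2)*(k - 1)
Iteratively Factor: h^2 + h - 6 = (h - 2)*(h + 3)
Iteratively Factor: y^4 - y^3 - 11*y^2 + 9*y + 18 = (y + 3)*(y^3 - 4*y^2 + y + 6) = (y + 1)*(y + 3)*(y^2 - 5*y + 6) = (y - 2)*(y + 1)*(y + 3)*(y - 3)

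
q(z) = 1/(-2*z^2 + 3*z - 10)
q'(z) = (4*z - 3)/(-2*z^2 + 3*z - 10)^2 = (4*z - 3)/(2*z^2 - 3*z + 10)^2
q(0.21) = -0.11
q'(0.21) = -0.02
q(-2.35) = -0.04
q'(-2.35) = -0.02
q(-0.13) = -0.10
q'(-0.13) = -0.03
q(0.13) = -0.10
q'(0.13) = -0.03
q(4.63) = -0.03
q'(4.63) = 0.01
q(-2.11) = -0.04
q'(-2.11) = -0.02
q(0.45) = -0.11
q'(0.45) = -0.01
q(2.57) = -0.06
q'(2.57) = 0.03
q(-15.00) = 0.00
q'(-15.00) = 0.00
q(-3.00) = -0.03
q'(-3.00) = -0.01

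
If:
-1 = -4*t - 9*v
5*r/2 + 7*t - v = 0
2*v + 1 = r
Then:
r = 81/47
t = -53/94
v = 17/47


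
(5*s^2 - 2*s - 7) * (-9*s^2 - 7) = -45*s^4 + 18*s^3 + 28*s^2 + 14*s + 49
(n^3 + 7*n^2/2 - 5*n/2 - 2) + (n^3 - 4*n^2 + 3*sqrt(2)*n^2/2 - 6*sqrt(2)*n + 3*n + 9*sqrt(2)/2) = 2*n^3 - n^2/2 + 3*sqrt(2)*n^2/2 - 6*sqrt(2)*n + n/2 - 2 + 9*sqrt(2)/2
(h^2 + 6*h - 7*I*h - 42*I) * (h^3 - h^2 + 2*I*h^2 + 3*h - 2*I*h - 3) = h^5 + 5*h^4 - 5*I*h^4 + 11*h^3 - 25*I*h^3 + 85*h^2 + 9*I*h^2 - 102*h - 105*I*h + 126*I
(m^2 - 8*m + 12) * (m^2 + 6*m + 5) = m^4 - 2*m^3 - 31*m^2 + 32*m + 60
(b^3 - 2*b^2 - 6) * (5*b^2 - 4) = 5*b^5 - 10*b^4 - 4*b^3 - 22*b^2 + 24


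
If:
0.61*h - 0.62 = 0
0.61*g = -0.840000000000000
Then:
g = -1.38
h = 1.02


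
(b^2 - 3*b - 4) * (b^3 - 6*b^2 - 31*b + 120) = b^5 - 9*b^4 - 17*b^3 + 237*b^2 - 236*b - 480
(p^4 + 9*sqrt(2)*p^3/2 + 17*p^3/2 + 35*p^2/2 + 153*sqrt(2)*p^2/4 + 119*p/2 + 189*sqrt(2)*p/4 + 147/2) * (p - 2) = p^5 + 9*sqrt(2)*p^4/2 + 13*p^4/2 + p^3/2 + 117*sqrt(2)*p^3/4 - 117*sqrt(2)*p^2/4 + 49*p^2/2 - 189*sqrt(2)*p/2 - 91*p/2 - 147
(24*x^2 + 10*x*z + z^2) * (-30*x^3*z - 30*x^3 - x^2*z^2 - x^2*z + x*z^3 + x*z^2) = -720*x^5*z - 720*x^5 - 324*x^4*z^2 - 324*x^4*z - 16*x^3*z^3 - 16*x^3*z^2 + 9*x^2*z^4 + 9*x^2*z^3 + x*z^5 + x*z^4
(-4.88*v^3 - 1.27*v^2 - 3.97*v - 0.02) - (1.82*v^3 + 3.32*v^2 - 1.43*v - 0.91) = -6.7*v^3 - 4.59*v^2 - 2.54*v + 0.89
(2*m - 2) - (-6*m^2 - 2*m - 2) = 6*m^2 + 4*m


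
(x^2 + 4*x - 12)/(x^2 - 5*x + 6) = (x + 6)/(x - 3)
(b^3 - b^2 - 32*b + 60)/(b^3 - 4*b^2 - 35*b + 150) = (b - 2)/(b - 5)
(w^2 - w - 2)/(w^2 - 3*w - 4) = (w - 2)/(w - 4)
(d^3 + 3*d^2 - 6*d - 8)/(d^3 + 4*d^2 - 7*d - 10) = (d + 4)/(d + 5)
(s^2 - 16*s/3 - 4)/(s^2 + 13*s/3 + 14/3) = (3*s^2 - 16*s - 12)/(3*s^2 + 13*s + 14)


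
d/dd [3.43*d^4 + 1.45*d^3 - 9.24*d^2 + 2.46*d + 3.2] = 13.72*d^3 + 4.35*d^2 - 18.48*d + 2.46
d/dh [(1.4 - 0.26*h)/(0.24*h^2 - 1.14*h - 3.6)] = (0.0624*h^2 - 0.672*h + 2.532)/(0.0576*h^4 - 0.5472*h^3 - 0.4284*h^2 + 8.208*h + 12.96)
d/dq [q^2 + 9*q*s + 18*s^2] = 2*q + 9*s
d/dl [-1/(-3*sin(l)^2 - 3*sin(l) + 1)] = -3*(2*sin(l) + 1)*cos(l)/(3*sin(l)^2 + 3*sin(l) - 1)^2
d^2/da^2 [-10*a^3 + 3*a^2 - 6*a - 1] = 6 - 60*a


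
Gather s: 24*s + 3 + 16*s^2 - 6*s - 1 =16*s^2 + 18*s + 2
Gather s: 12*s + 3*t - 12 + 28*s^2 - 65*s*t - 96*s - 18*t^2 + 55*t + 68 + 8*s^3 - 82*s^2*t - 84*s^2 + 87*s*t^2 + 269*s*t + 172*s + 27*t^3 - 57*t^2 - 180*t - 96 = 8*s^3 + s^2*(-82*t - 56) + s*(87*t^2 + 204*t + 88) + 27*t^3 - 75*t^2 - 122*t - 40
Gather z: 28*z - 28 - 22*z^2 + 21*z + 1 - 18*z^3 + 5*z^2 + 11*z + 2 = -18*z^3 - 17*z^2 + 60*z - 25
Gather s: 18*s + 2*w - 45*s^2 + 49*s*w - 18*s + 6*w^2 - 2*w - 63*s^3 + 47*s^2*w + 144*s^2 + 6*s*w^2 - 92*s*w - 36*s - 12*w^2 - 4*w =-63*s^3 + s^2*(47*w + 99) + s*(6*w^2 - 43*w - 36) - 6*w^2 - 4*w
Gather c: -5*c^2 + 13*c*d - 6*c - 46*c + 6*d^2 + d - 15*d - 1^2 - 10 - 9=-5*c^2 + c*(13*d - 52) + 6*d^2 - 14*d - 20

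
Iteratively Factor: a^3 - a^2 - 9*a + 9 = (a - 1)*(a^2 - 9) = (a - 3)*(a - 1)*(a + 3)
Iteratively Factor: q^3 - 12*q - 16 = (q + 2)*(q^2 - 2*q - 8) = (q + 2)^2*(q - 4)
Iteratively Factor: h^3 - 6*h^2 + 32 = (h - 4)*(h^2 - 2*h - 8) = (h - 4)^2*(h + 2)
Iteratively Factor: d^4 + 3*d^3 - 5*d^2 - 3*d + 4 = (d - 1)*(d^3 + 4*d^2 - d - 4) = (d - 1)^2*(d^2 + 5*d + 4) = (d - 1)^2*(d + 1)*(d + 4)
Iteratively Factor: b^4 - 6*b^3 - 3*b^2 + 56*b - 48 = (b - 4)*(b^3 - 2*b^2 - 11*b + 12) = (b - 4)*(b - 1)*(b^2 - b - 12) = (b - 4)^2*(b - 1)*(b + 3)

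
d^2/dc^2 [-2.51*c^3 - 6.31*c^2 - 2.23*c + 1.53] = -15.06*c - 12.62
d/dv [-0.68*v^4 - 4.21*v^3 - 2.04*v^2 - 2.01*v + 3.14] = -2.72*v^3 - 12.63*v^2 - 4.08*v - 2.01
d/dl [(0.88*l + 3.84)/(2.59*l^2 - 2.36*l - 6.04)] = (-2.2792*l^2 - 19.8912*l + 3.7472)/(6.7081*l^4 - 12.2248*l^3 - 25.7176*l^2 + 28.5088*l + 36.4816)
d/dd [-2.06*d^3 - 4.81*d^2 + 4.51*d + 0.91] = -6.18*d^2 - 9.62*d + 4.51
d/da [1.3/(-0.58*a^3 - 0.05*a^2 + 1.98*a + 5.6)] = (2.262*a^2 + 0.13*a - 2.574)/(0.58*a^3 + 0.05*a^2 - 1.98*a - 5.6)^2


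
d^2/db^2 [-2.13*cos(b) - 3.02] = 2.13*cos(b)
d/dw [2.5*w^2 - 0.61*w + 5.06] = 5.0*w - 0.61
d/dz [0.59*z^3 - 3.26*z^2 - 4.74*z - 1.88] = 1.77*z^2 - 6.52*z - 4.74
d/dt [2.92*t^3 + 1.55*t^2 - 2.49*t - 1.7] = 8.76*t^2 + 3.1*t - 2.49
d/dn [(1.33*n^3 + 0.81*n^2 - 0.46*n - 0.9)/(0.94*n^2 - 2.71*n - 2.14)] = (1.2502*n^4 - 7.2086*n^3 - 10.3013*n^2 - 1.7748*n - 1.4546)/(0.8836*n^4 - 5.0948*n^3 + 3.3209*n^2 + 11.5988*n + 4.5796)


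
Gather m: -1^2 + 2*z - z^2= -z^2 + 2*z - 1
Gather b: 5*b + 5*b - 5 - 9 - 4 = 10*b - 18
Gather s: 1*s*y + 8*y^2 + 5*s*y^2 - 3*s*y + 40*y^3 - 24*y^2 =s*(5*y^2 - 2*y) + 40*y^3 - 16*y^2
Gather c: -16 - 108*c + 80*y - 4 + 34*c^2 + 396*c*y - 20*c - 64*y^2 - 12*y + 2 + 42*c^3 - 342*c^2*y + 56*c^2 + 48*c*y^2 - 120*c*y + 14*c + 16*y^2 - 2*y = 42*c^3 + c^2*(90 - 342*y) + c*(48*y^2 + 276*y - 114) - 48*y^2 + 66*y - 18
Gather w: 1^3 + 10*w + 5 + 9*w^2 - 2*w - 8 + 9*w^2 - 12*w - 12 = 18*w^2 - 4*w - 14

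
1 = 1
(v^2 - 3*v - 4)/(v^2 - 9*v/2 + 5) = 2*(v^2 - 3*v - 4)/(2*v^2 - 9*v + 10)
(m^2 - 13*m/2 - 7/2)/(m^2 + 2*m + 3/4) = 2*(m - 7)/(2*m + 3)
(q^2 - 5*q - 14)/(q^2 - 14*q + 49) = (q + 2)/(q - 7)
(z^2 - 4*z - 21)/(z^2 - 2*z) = (z^2 - 4*z - 21)/(z*(z - 2))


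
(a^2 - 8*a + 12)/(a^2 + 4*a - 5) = (a^2 - 8*a + 12)/(a^2 + 4*a - 5)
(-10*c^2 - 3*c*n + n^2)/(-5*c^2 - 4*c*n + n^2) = (2*c + n)/(c + n)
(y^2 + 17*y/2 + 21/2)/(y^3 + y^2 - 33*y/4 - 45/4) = 2*(y + 7)/(2*y^2 - y - 15)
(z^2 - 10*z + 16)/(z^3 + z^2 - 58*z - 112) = (z - 2)/(z^2 + 9*z + 14)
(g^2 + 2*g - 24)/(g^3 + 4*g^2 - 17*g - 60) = (g + 6)/(g^2 + 8*g + 15)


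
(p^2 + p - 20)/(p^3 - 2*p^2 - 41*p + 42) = (p^2 + p - 20)/(p^3 - 2*p^2 - 41*p + 42)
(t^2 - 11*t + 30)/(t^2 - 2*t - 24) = (t - 5)/(t + 4)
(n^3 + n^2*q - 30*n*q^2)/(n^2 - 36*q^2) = n*(-n + 5*q)/(-n + 6*q)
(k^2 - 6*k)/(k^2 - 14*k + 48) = k/(k - 8)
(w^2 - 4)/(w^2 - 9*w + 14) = (w + 2)/(w - 7)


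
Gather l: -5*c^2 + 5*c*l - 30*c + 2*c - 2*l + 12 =-5*c^2 - 28*c + l*(5*c - 2) + 12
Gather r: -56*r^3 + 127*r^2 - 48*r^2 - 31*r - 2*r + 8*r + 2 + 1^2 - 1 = -56*r^3 + 79*r^2 - 25*r + 2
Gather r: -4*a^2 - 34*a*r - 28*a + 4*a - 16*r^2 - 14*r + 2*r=-4*a^2 - 24*a - 16*r^2 + r*(-34*a - 12)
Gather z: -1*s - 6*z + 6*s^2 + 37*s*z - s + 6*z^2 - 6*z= 6*s^2 - 2*s + 6*z^2 + z*(37*s - 12)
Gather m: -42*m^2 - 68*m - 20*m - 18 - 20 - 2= -42*m^2 - 88*m - 40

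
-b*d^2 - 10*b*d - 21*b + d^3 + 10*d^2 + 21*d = (-b + d)*(d + 3)*(d + 7)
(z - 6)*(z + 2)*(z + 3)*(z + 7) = z^4 + 6*z^3 - 31*z^2 - 204*z - 252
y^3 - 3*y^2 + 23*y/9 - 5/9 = (y - 5/3)*(y - 1)*(y - 1/3)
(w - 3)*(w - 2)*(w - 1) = w^3 - 6*w^2 + 11*w - 6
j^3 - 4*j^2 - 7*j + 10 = (j - 5)*(j - 1)*(j + 2)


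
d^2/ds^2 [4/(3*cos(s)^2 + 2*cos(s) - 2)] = 2*(-72*sin(s)^4 + 92*sin(s)^2 + 37*cos(s) - 9*cos(3*s) + 20)/(-3*sin(s)^2 + 2*cos(s) + 1)^3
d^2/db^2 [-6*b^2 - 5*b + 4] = -12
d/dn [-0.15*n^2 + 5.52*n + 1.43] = 5.52 - 0.3*n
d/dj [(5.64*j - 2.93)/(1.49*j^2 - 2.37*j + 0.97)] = (-8.4036*j^2 + 8.7314*j - 1.4733)/(2.2201*j^4 - 7.0626*j^3 + 8.5075*j^2 - 4.5978*j + 0.9409)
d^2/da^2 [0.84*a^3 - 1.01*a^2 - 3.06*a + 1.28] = 5.04*a - 2.02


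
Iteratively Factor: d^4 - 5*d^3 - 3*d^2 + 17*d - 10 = (d - 5)*(d^3 - 3*d + 2) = (d - 5)*(d + 2)*(d^2 - 2*d + 1) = (d - 5)*(d - 1)*(d + 2)*(d - 1)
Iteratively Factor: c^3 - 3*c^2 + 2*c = (c - 2)*(c^2 - c) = (c - 2)*(c - 1)*(c)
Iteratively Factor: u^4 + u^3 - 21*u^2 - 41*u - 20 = (u + 1)*(u^3 - 21*u - 20) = (u - 5)*(u + 1)*(u^2 + 5*u + 4) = (u - 5)*(u + 1)*(u + 4)*(u + 1)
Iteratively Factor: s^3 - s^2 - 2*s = (s)*(s^2 - s - 2) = s*(s + 1)*(s - 2)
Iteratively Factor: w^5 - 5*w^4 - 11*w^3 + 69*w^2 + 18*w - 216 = (w - 4)*(w^4 - w^3 - 15*w^2 + 9*w + 54) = (w - 4)*(w - 3)*(w^3 + 2*w^2 - 9*w - 18) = (w - 4)*(w - 3)*(w + 2)*(w^2 - 9) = (w - 4)*(w - 3)^2*(w + 2)*(w + 3)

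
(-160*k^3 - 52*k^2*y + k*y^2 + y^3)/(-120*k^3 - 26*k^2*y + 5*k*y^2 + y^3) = (-40*k^2 - 3*k*y + y^2)/(-30*k^2 + k*y + y^2)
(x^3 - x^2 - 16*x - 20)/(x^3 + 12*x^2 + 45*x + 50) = (x^2 - 3*x - 10)/(x^2 + 10*x + 25)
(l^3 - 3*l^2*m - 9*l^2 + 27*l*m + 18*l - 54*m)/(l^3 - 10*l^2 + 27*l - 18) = (l - 3*m)/(l - 1)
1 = 1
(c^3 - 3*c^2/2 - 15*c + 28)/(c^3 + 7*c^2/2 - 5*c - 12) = (2*c - 7)/(2*c + 3)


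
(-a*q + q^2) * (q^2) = -a*q^3 + q^4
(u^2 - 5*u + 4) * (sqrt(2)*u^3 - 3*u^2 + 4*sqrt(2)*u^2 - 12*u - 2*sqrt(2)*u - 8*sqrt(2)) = sqrt(2)*u^5 - 3*u^4 - sqrt(2)*u^4 - 18*sqrt(2)*u^3 + 3*u^3 + 18*sqrt(2)*u^2 + 48*u^2 - 48*u + 32*sqrt(2)*u - 32*sqrt(2)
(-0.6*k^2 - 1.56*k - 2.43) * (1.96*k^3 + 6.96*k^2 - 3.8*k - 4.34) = -1.176*k^5 - 7.2336*k^4 - 13.3404*k^3 - 8.3808*k^2 + 16.0044*k + 10.5462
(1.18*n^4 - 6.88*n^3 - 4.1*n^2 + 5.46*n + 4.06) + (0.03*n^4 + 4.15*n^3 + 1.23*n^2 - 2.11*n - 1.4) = 1.21*n^4 - 2.73*n^3 - 2.87*n^2 + 3.35*n + 2.66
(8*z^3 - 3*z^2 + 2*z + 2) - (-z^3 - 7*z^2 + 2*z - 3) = 9*z^3 + 4*z^2 + 5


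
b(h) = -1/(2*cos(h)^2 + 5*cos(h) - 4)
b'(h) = -(4*sin(h)*cos(h) + 5*sin(h))/(2*cos(h)^2 + 5*cos(h) - 4)^2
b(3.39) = 0.14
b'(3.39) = 0.01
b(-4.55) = 0.21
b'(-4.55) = -0.19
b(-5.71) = -0.62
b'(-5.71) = -1.74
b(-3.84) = 0.15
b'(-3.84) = -0.03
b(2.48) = 0.15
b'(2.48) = -0.03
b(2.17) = 0.16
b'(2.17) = -0.06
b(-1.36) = 0.35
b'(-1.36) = 0.69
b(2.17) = 0.16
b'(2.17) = -0.06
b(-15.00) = 0.15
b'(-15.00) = 0.03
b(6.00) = -0.38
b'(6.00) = 0.35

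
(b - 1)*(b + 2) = b^2 + b - 2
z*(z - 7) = z^2 - 7*z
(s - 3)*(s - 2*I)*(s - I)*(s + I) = s^4 - 3*s^3 - 2*I*s^3 + s^2 + 6*I*s^2 - 3*s - 2*I*s + 6*I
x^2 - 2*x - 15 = (x - 5)*(x + 3)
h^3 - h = h*(h - 1)*(h + 1)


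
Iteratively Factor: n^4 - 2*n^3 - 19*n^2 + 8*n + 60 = (n - 2)*(n^3 - 19*n - 30) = (n - 2)*(n + 2)*(n^2 - 2*n - 15) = (n - 5)*(n - 2)*(n + 2)*(n + 3)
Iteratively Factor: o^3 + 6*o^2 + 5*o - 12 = (o + 4)*(o^2 + 2*o - 3) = (o - 1)*(o + 4)*(o + 3)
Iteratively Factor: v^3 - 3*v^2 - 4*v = (v - 4)*(v^2 + v) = v*(v - 4)*(v + 1)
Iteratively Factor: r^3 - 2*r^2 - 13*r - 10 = (r + 1)*(r^2 - 3*r - 10) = (r + 1)*(r + 2)*(r - 5)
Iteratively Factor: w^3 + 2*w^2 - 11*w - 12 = (w - 3)*(w^2 + 5*w + 4) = (w - 3)*(w + 4)*(w + 1)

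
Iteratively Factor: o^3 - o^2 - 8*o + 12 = (o - 2)*(o^2 + o - 6) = (o - 2)*(o + 3)*(o - 2)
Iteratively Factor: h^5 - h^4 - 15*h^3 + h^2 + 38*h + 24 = (h - 4)*(h^4 + 3*h^3 - 3*h^2 - 11*h - 6) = (h - 4)*(h - 2)*(h^3 + 5*h^2 + 7*h + 3) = (h - 4)*(h - 2)*(h + 1)*(h^2 + 4*h + 3) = (h - 4)*(h - 2)*(h + 1)*(h + 3)*(h + 1)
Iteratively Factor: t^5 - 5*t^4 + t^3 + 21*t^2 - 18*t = (t - 1)*(t^4 - 4*t^3 - 3*t^2 + 18*t) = t*(t - 1)*(t^3 - 4*t^2 - 3*t + 18) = t*(t - 1)*(t + 2)*(t^2 - 6*t + 9) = t*(t - 3)*(t - 1)*(t + 2)*(t - 3)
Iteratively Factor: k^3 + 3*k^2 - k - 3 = (k + 1)*(k^2 + 2*k - 3) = (k + 1)*(k + 3)*(k - 1)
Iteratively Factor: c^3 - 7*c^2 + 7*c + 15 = (c - 3)*(c^2 - 4*c - 5) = (c - 3)*(c + 1)*(c - 5)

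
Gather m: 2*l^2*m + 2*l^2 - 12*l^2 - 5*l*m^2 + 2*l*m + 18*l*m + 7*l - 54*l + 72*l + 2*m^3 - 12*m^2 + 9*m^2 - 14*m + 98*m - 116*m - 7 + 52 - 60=-10*l^2 + 25*l + 2*m^3 + m^2*(-5*l - 3) + m*(2*l^2 + 20*l - 32) - 15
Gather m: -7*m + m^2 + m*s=m^2 + m*(s - 7)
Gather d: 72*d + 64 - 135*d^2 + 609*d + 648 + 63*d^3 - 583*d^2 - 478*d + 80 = 63*d^3 - 718*d^2 + 203*d + 792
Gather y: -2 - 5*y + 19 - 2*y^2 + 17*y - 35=-2*y^2 + 12*y - 18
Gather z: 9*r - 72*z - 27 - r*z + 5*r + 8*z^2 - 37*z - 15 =14*r + 8*z^2 + z*(-r - 109) - 42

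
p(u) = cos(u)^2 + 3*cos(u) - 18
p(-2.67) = -19.88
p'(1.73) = -2.65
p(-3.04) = -19.99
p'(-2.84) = 0.32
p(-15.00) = -19.70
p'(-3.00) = 0.14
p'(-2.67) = 0.55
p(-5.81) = -14.54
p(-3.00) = -19.99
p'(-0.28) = 1.36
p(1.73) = -18.45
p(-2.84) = -19.95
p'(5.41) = 3.28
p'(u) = -2*sin(u)*cos(u) - 3*sin(u)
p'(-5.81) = -2.18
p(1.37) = -17.36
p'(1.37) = -3.33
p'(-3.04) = 0.10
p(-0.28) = -14.19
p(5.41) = -15.66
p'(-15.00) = 0.96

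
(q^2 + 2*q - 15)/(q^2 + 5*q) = (q - 3)/q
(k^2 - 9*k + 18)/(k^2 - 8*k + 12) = (k - 3)/(k - 2)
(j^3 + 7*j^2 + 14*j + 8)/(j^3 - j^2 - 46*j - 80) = (j^2 + 5*j + 4)/(j^2 - 3*j - 40)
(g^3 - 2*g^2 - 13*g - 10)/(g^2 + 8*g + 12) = (g^2 - 4*g - 5)/(g + 6)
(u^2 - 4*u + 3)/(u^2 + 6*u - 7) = (u - 3)/(u + 7)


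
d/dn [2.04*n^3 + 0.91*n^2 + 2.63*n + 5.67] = 6.12*n^2 + 1.82*n + 2.63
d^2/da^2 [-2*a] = 0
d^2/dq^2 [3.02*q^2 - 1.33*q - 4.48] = 6.04000000000000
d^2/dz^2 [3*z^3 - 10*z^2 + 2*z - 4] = 18*z - 20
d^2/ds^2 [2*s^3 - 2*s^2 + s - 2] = 12*s - 4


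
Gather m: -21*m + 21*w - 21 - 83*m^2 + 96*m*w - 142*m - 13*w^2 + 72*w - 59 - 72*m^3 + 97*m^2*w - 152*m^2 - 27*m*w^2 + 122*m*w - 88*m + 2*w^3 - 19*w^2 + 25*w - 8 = -72*m^3 + m^2*(97*w - 235) + m*(-27*w^2 + 218*w - 251) + 2*w^3 - 32*w^2 + 118*w - 88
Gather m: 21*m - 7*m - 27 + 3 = 14*m - 24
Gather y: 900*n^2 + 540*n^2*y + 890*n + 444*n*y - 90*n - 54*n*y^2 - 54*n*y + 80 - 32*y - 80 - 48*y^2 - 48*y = 900*n^2 + 800*n + y^2*(-54*n - 48) + y*(540*n^2 + 390*n - 80)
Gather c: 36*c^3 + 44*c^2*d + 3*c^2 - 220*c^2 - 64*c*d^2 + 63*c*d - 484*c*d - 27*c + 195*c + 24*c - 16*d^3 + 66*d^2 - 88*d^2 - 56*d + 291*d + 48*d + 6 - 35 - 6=36*c^3 + c^2*(44*d - 217) + c*(-64*d^2 - 421*d + 192) - 16*d^3 - 22*d^2 + 283*d - 35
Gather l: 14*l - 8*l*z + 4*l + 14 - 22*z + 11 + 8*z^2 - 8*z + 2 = l*(18 - 8*z) + 8*z^2 - 30*z + 27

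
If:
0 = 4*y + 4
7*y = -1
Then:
No Solution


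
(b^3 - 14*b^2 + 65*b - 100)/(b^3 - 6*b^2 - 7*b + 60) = (b - 5)/(b + 3)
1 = 1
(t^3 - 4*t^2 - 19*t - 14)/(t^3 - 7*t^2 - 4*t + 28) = (t + 1)/(t - 2)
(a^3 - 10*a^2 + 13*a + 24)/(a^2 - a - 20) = (-a^3 + 10*a^2 - 13*a - 24)/(-a^2 + a + 20)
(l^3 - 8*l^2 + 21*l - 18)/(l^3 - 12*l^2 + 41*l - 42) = (l - 3)/(l - 7)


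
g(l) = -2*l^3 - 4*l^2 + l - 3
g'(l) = -6*l^2 - 8*l + 1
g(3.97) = -187.22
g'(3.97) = -125.33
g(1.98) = -32.23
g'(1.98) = -38.36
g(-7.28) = 549.38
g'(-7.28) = -258.75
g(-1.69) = -6.46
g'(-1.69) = -2.62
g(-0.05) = -3.06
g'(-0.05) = 1.38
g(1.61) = -20.10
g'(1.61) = -27.43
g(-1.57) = -6.69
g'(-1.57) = -1.23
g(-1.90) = -5.62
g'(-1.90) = -5.46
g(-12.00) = 2865.00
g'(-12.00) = -767.00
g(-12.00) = 2865.00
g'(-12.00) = -767.00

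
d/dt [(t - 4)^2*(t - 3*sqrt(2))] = (t - 4)*(3*t - 6*sqrt(2) - 4)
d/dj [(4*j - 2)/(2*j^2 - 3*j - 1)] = 2*(-4*j^2 + 4*j - 5)/(4*j^4 - 12*j^3 + 5*j^2 + 6*j + 1)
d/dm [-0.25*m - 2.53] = -0.250000000000000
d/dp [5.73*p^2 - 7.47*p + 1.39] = 11.46*p - 7.47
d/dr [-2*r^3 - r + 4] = -6*r^2 - 1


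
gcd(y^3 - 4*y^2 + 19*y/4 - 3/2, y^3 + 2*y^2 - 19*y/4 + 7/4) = y - 1/2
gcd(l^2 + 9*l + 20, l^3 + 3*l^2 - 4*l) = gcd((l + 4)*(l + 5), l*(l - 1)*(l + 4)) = l + 4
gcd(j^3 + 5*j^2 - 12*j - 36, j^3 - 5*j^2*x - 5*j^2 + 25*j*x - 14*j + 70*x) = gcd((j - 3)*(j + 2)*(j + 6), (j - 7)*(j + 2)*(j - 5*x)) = j + 2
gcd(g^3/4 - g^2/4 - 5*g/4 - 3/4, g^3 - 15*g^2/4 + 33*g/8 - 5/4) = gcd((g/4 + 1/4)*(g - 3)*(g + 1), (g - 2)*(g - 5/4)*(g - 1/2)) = 1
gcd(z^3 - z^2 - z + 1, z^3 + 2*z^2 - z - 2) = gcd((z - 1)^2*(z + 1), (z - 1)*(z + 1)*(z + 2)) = z^2 - 1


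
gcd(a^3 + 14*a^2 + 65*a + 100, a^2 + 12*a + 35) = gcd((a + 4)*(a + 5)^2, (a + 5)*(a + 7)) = a + 5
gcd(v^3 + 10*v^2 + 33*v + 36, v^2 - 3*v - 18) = v + 3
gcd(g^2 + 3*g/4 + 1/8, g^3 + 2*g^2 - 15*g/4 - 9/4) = g + 1/2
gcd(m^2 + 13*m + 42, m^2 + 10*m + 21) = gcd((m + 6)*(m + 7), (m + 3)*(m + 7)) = m + 7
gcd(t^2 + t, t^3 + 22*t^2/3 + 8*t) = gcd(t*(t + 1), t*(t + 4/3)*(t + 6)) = t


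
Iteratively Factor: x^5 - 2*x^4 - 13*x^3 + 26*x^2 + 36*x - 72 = (x - 2)*(x^4 - 13*x^2 + 36) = (x - 3)*(x - 2)*(x^3 + 3*x^2 - 4*x - 12) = (x - 3)*(x - 2)^2*(x^2 + 5*x + 6) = (x - 3)*(x - 2)^2*(x + 2)*(x + 3)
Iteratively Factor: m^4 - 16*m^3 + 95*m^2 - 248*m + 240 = (m - 3)*(m^3 - 13*m^2 + 56*m - 80) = (m - 5)*(m - 3)*(m^2 - 8*m + 16) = (m - 5)*(m - 4)*(m - 3)*(m - 4)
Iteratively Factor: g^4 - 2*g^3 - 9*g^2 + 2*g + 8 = (g + 1)*(g^3 - 3*g^2 - 6*g + 8) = (g + 1)*(g + 2)*(g^2 - 5*g + 4) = (g - 1)*(g + 1)*(g + 2)*(g - 4)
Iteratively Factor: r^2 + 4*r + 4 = (r + 2)*(r + 2)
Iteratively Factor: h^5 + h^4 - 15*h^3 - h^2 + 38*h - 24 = (h - 1)*(h^4 + 2*h^3 - 13*h^2 - 14*h + 24) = (h - 1)*(h + 2)*(h^3 - 13*h + 12) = (h - 3)*(h - 1)*(h + 2)*(h^2 + 3*h - 4) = (h - 3)*(h - 1)^2*(h + 2)*(h + 4)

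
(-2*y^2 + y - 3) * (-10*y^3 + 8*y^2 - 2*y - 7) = 20*y^5 - 26*y^4 + 42*y^3 - 12*y^2 - y + 21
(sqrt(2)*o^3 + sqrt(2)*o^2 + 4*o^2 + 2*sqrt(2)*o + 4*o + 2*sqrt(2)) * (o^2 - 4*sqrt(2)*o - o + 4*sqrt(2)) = sqrt(2)*o^5 - 4*o^4 - 15*sqrt(2)*o^3 - 12*o^2 + 14*sqrt(2)*o + 16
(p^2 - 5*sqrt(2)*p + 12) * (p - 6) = p^3 - 5*sqrt(2)*p^2 - 6*p^2 + 12*p + 30*sqrt(2)*p - 72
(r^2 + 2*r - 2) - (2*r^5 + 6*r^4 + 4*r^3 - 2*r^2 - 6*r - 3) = -2*r^5 - 6*r^4 - 4*r^3 + 3*r^2 + 8*r + 1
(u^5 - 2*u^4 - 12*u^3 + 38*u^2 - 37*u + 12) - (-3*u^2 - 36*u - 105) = u^5 - 2*u^4 - 12*u^3 + 41*u^2 - u + 117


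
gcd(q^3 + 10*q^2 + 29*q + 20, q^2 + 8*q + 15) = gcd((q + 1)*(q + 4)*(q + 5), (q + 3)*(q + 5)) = q + 5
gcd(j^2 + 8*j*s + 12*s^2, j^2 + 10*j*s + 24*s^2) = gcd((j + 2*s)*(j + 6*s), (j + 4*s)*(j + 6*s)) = j + 6*s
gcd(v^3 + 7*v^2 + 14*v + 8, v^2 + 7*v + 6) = v + 1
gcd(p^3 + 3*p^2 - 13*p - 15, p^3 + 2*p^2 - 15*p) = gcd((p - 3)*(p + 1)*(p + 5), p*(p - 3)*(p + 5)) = p^2 + 2*p - 15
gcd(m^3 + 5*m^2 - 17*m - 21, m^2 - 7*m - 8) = m + 1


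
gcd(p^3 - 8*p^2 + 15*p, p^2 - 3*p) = p^2 - 3*p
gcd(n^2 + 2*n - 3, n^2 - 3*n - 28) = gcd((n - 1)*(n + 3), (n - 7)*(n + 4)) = 1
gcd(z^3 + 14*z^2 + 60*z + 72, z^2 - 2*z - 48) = z + 6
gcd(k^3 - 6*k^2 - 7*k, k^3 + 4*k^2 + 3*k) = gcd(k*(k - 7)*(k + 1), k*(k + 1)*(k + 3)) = k^2 + k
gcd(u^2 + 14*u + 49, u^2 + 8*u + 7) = u + 7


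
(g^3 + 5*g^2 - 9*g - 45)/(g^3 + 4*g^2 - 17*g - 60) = (g - 3)/(g - 4)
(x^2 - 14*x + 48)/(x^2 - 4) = (x^2 - 14*x + 48)/(x^2 - 4)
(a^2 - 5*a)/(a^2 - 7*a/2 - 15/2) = 2*a/(2*a + 3)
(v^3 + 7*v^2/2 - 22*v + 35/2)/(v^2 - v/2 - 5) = (v^2 + 6*v - 7)/(v + 2)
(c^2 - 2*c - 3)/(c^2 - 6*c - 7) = (c - 3)/(c - 7)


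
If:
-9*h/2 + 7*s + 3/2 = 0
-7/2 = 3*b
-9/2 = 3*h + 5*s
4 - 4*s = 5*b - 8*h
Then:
No Solution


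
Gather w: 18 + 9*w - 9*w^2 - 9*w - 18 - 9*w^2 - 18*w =-18*w^2 - 18*w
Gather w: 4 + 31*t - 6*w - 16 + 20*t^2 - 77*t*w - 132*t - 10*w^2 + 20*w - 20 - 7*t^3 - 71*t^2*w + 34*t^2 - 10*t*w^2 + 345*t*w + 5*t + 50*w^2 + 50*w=-7*t^3 + 54*t^2 - 96*t + w^2*(40 - 10*t) + w*(-71*t^2 + 268*t + 64) - 32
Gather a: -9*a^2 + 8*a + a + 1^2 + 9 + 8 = -9*a^2 + 9*a + 18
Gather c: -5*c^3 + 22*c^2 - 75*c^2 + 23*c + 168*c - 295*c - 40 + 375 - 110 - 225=-5*c^3 - 53*c^2 - 104*c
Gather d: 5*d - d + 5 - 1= 4*d + 4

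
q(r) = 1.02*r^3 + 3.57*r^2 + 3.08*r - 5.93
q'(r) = 3.06*r^2 + 7.14*r + 3.08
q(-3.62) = -18.68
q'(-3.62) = 17.33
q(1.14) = 3.73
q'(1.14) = 15.20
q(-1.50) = -5.96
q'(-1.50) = -0.74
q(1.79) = 16.87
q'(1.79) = 25.67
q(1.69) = 14.39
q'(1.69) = 23.89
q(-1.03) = -6.43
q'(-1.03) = -1.03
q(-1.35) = -6.09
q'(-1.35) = -0.98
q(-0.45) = -6.69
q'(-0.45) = 0.49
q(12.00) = 2307.67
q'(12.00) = 529.40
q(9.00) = 1054.54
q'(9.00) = 315.20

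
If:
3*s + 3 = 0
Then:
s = -1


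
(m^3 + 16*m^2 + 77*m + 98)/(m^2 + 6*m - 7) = (m^2 + 9*m + 14)/(m - 1)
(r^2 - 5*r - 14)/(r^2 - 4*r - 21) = (r + 2)/(r + 3)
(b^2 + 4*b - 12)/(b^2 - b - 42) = (b - 2)/(b - 7)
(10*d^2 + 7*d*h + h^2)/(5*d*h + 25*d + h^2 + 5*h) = (2*d + h)/(h + 5)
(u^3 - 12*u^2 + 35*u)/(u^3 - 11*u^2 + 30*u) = (u - 7)/(u - 6)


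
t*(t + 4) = t^2 + 4*t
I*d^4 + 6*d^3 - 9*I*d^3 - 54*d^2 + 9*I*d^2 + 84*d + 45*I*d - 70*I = (d - 7)*(d - 2)*(d - 5*I)*(I*d + 1)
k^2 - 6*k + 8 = (k - 4)*(k - 2)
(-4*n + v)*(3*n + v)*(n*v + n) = -12*n^3*v - 12*n^3 - n^2*v^2 - n^2*v + n*v^3 + n*v^2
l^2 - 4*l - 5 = (l - 5)*(l + 1)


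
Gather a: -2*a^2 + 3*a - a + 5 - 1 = -2*a^2 + 2*a + 4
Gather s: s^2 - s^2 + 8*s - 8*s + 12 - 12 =0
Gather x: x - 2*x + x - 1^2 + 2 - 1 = 0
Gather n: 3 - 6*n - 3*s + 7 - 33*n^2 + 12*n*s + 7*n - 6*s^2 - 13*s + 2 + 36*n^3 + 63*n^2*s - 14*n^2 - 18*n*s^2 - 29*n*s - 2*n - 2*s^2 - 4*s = 36*n^3 + n^2*(63*s - 47) + n*(-18*s^2 - 17*s - 1) - 8*s^2 - 20*s + 12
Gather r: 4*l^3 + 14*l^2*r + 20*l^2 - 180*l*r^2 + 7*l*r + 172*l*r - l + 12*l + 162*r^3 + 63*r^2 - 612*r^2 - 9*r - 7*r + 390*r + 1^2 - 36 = 4*l^3 + 20*l^2 + 11*l + 162*r^3 + r^2*(-180*l - 549) + r*(14*l^2 + 179*l + 374) - 35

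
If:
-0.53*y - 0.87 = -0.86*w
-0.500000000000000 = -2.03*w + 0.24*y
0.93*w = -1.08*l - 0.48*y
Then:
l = 0.63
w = 0.06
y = -1.54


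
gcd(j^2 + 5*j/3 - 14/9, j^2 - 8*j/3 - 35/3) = j + 7/3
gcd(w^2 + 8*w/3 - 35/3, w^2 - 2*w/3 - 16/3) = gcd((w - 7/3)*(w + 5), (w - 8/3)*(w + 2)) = 1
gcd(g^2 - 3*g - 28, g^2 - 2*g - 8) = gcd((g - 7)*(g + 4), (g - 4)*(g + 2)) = 1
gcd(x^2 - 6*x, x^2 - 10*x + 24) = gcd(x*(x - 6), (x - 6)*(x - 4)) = x - 6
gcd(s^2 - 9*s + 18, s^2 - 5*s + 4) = 1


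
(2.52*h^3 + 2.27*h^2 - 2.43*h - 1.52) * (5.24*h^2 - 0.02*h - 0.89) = 13.2048*h^5 + 11.8444*h^4 - 15.0214*h^3 - 9.9365*h^2 + 2.1931*h + 1.3528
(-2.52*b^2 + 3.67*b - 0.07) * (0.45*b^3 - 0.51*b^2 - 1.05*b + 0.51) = -1.134*b^5 + 2.9367*b^4 + 0.7428*b^3 - 5.103*b^2 + 1.9452*b - 0.0357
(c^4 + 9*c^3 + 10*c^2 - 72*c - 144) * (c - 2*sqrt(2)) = c^5 - 2*sqrt(2)*c^4 + 9*c^4 - 18*sqrt(2)*c^3 + 10*c^3 - 72*c^2 - 20*sqrt(2)*c^2 - 144*c + 144*sqrt(2)*c + 288*sqrt(2)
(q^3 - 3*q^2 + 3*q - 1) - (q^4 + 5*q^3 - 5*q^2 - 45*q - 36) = -q^4 - 4*q^3 + 2*q^2 + 48*q + 35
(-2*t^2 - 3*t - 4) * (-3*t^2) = 6*t^4 + 9*t^3 + 12*t^2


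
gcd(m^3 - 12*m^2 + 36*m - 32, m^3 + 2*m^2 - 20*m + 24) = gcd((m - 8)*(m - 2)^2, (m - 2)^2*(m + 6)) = m^2 - 4*m + 4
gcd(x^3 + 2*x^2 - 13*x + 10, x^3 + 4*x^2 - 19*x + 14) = x^2 - 3*x + 2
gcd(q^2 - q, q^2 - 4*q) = q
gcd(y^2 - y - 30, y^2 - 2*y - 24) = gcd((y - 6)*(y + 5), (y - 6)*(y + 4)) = y - 6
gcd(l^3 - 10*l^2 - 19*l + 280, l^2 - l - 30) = l + 5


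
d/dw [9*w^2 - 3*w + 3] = 18*w - 3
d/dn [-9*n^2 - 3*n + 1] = -18*n - 3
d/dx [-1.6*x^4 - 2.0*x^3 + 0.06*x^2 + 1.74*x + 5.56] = -6.4*x^3 - 6.0*x^2 + 0.12*x + 1.74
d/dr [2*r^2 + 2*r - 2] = 4*r + 2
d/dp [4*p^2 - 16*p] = 8*p - 16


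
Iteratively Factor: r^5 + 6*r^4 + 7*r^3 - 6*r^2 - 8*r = (r + 1)*(r^4 + 5*r^3 + 2*r^2 - 8*r) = (r + 1)*(r + 4)*(r^3 + r^2 - 2*r) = r*(r + 1)*(r + 4)*(r^2 + r - 2) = r*(r - 1)*(r + 1)*(r + 4)*(r + 2)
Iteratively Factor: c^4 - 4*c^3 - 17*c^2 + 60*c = (c)*(c^3 - 4*c^2 - 17*c + 60) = c*(c + 4)*(c^2 - 8*c + 15) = c*(c - 3)*(c + 4)*(c - 5)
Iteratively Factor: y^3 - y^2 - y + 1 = (y - 1)*(y^2 - 1) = (y - 1)*(y + 1)*(y - 1)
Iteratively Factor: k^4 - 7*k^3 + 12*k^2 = (k)*(k^3 - 7*k^2 + 12*k) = k*(k - 4)*(k^2 - 3*k) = k*(k - 4)*(k - 3)*(k)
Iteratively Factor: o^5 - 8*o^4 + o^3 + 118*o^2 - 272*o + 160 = (o + 4)*(o^4 - 12*o^3 + 49*o^2 - 78*o + 40) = (o - 2)*(o + 4)*(o^3 - 10*o^2 + 29*o - 20) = (o - 4)*(o - 2)*(o + 4)*(o^2 - 6*o + 5) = (o - 4)*(o - 2)*(o - 1)*(o + 4)*(o - 5)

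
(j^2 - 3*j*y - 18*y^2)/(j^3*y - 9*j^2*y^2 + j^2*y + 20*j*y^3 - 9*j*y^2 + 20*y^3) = (j^2 - 3*j*y - 18*y^2)/(y*(j^3 - 9*j^2*y + j^2 + 20*j*y^2 - 9*j*y + 20*y^2))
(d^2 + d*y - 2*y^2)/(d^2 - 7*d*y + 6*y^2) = (-d - 2*y)/(-d + 6*y)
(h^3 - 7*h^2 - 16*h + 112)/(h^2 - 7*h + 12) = (h^2 - 3*h - 28)/(h - 3)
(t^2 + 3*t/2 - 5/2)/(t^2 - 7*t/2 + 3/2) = (2*t^2 + 3*t - 5)/(2*t^2 - 7*t + 3)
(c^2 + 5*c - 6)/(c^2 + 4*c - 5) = (c + 6)/(c + 5)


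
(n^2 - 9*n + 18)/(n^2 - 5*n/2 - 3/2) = 2*(n - 6)/(2*n + 1)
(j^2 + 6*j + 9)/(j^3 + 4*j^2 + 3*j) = (j + 3)/(j*(j + 1))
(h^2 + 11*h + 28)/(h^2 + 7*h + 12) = (h + 7)/(h + 3)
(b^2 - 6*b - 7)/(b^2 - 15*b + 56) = (b + 1)/(b - 8)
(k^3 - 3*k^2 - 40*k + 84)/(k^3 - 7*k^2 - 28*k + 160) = (k^3 - 3*k^2 - 40*k + 84)/(k^3 - 7*k^2 - 28*k + 160)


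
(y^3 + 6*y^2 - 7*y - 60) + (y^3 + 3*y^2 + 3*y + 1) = 2*y^3 + 9*y^2 - 4*y - 59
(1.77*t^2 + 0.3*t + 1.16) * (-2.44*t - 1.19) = -4.3188*t^3 - 2.8383*t^2 - 3.1874*t - 1.3804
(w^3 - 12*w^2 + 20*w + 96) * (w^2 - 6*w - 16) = w^5 - 18*w^4 + 76*w^3 + 168*w^2 - 896*w - 1536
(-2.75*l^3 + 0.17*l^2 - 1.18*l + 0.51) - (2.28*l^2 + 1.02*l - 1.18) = -2.75*l^3 - 2.11*l^2 - 2.2*l + 1.69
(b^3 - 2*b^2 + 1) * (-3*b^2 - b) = -3*b^5 + 5*b^4 + 2*b^3 - 3*b^2 - b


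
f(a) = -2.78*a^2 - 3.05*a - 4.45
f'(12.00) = -69.77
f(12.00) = -441.37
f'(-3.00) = 13.63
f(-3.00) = -20.32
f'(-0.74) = 1.06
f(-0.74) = -3.72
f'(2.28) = -15.73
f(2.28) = -25.86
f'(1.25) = -10.00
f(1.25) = -12.61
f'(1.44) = -11.06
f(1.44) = -14.61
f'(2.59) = -17.45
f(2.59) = -31.00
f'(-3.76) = 17.86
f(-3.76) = -32.28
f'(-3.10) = 14.19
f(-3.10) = -21.71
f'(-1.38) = 4.62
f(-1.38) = -5.54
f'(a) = -5.56*a - 3.05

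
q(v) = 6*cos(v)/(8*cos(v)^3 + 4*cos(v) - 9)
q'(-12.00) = 89.70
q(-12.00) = -6.19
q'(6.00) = -10.51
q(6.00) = 3.00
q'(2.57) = -0.01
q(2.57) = 0.29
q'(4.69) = -0.65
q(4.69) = 0.01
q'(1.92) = 0.41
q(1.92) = 0.19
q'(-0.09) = -1.60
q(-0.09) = 2.07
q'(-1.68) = -0.60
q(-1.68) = 0.07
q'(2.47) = 0.02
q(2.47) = 0.29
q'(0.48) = 3265.91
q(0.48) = 40.69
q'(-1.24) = -0.98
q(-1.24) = -0.26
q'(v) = 6*(24*sin(v)*cos(v)^2 + 4*sin(v))*cos(v)/(8*cos(v)^3 + 4*cos(v) - 9)^2 - 6*sin(v)/(8*cos(v)^3 + 4*cos(v) - 9) = 6*(16*cos(v)^3 + 9)*sin(v)/(8*cos(v)^3 + 4*cos(v) - 9)^2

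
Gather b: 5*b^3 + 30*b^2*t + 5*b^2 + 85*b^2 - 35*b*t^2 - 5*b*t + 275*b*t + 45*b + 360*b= 5*b^3 + b^2*(30*t + 90) + b*(-35*t^2 + 270*t + 405)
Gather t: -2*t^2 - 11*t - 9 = -2*t^2 - 11*t - 9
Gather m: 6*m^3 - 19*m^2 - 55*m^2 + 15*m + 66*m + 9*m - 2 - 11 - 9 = 6*m^3 - 74*m^2 + 90*m - 22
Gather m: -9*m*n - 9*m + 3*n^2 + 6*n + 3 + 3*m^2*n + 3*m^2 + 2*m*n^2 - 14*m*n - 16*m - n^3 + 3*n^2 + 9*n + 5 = m^2*(3*n + 3) + m*(2*n^2 - 23*n - 25) - n^3 + 6*n^2 + 15*n + 8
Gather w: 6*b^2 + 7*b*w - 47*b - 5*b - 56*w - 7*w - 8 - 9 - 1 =6*b^2 - 52*b + w*(7*b - 63) - 18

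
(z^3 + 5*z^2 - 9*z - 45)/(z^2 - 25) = (z^2 - 9)/(z - 5)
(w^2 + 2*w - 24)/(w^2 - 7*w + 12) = (w + 6)/(w - 3)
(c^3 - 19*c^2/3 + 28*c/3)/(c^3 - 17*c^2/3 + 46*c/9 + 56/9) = 3*c/(3*c + 2)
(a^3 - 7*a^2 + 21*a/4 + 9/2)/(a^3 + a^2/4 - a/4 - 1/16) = 4*(2*a^2 - 15*a + 18)/(8*a^2 - 2*a - 1)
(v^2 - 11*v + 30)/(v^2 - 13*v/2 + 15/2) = 2*(v - 6)/(2*v - 3)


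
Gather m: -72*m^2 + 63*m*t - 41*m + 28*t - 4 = -72*m^2 + m*(63*t - 41) + 28*t - 4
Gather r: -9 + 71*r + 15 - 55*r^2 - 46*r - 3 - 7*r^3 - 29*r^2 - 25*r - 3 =-7*r^3 - 84*r^2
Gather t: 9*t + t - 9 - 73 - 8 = 10*t - 90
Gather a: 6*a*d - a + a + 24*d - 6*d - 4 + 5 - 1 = 6*a*d + 18*d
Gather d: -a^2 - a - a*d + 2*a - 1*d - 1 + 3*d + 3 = -a^2 + a + d*(2 - a) + 2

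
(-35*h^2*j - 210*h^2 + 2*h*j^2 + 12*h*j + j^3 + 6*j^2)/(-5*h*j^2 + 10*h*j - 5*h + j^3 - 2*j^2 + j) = (7*h*j + 42*h + j^2 + 6*j)/(j^2 - 2*j + 1)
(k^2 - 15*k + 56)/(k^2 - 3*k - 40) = (k - 7)/(k + 5)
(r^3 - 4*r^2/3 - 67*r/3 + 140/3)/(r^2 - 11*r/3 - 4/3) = (3*r^2 + 8*r - 35)/(3*r + 1)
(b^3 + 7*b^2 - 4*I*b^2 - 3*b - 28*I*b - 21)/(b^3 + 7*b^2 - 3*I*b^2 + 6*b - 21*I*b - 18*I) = (b^2 + b*(7 - I) - 7*I)/(b^2 + 7*b + 6)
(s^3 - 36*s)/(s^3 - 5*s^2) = (s^2 - 36)/(s*(s - 5))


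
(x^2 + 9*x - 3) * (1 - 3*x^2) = -3*x^4 - 27*x^3 + 10*x^2 + 9*x - 3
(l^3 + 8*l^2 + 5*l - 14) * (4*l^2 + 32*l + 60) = 4*l^5 + 64*l^4 + 336*l^3 + 584*l^2 - 148*l - 840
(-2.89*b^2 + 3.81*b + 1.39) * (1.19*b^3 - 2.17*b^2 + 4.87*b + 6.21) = -3.4391*b^5 + 10.8052*b^4 - 20.6879*b^3 - 2.4085*b^2 + 30.4294*b + 8.6319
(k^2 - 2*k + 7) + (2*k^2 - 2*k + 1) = 3*k^2 - 4*k + 8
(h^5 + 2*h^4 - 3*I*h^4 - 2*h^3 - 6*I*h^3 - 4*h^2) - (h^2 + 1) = h^5 + 2*h^4 - 3*I*h^4 - 2*h^3 - 6*I*h^3 - 5*h^2 - 1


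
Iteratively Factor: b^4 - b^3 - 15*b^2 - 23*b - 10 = (b + 2)*(b^3 - 3*b^2 - 9*b - 5) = (b + 1)*(b + 2)*(b^2 - 4*b - 5) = (b + 1)^2*(b + 2)*(b - 5)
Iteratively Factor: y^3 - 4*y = (y)*(y^2 - 4) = y*(y - 2)*(y + 2)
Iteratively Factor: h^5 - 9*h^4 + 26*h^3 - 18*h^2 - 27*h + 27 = (h - 3)*(h^4 - 6*h^3 + 8*h^2 + 6*h - 9) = (h - 3)^2*(h^3 - 3*h^2 - h + 3) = (h - 3)^3*(h^2 - 1) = (h - 3)^3*(h - 1)*(h + 1)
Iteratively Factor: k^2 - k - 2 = (k - 2)*(k + 1)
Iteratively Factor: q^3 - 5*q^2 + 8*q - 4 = (q - 1)*(q^2 - 4*q + 4) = (q - 2)*(q - 1)*(q - 2)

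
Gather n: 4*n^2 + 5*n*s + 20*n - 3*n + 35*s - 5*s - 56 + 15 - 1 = 4*n^2 + n*(5*s + 17) + 30*s - 42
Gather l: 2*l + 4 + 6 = 2*l + 10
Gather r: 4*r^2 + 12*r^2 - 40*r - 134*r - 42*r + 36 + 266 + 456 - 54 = 16*r^2 - 216*r + 704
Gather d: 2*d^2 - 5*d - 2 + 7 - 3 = 2*d^2 - 5*d + 2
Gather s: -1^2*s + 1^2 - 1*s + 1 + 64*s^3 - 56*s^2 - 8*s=64*s^3 - 56*s^2 - 10*s + 2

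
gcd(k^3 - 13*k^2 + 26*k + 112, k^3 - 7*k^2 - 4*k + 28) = k^2 - 5*k - 14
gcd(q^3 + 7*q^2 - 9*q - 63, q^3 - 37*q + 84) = q^2 + 4*q - 21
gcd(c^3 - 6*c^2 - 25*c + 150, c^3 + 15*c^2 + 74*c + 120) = c + 5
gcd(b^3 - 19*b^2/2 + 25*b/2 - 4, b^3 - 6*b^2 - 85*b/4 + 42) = b - 8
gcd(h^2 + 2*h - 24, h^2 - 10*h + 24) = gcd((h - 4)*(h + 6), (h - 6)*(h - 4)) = h - 4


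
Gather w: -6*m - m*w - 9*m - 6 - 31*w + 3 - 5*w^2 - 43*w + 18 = -15*m - 5*w^2 + w*(-m - 74) + 15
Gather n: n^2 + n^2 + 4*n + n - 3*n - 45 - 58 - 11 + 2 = 2*n^2 + 2*n - 112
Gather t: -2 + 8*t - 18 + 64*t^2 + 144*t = 64*t^2 + 152*t - 20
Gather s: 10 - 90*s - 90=-90*s - 80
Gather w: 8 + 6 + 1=15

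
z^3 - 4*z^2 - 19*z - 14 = (z - 7)*(z + 1)*(z + 2)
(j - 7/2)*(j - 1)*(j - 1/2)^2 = j^4 - 11*j^3/2 + 33*j^2/4 - 37*j/8 + 7/8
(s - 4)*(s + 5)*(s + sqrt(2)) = s^3 + s^2 + sqrt(2)*s^2 - 20*s + sqrt(2)*s - 20*sqrt(2)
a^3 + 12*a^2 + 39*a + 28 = (a + 1)*(a + 4)*(a + 7)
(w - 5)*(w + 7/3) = w^2 - 8*w/3 - 35/3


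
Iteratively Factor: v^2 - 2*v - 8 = (v + 2)*(v - 4)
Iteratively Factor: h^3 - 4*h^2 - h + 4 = (h - 4)*(h^2 - 1) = (h - 4)*(h - 1)*(h + 1)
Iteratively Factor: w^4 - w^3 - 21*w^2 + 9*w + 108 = (w + 3)*(w^3 - 4*w^2 - 9*w + 36) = (w - 3)*(w + 3)*(w^2 - w - 12) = (w - 3)*(w + 3)^2*(w - 4)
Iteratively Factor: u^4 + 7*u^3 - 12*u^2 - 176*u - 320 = (u - 5)*(u^3 + 12*u^2 + 48*u + 64) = (u - 5)*(u + 4)*(u^2 + 8*u + 16) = (u - 5)*(u + 4)^2*(u + 4)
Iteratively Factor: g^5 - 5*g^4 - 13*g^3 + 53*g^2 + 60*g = (g + 3)*(g^4 - 8*g^3 + 11*g^2 + 20*g) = g*(g + 3)*(g^3 - 8*g^2 + 11*g + 20) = g*(g + 1)*(g + 3)*(g^2 - 9*g + 20) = g*(g - 5)*(g + 1)*(g + 3)*(g - 4)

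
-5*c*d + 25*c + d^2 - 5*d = (-5*c + d)*(d - 5)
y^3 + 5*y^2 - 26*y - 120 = (y - 5)*(y + 4)*(y + 6)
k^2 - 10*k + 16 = (k - 8)*(k - 2)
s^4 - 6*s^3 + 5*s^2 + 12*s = s*(s - 4)*(s - 3)*(s + 1)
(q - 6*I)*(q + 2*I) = q^2 - 4*I*q + 12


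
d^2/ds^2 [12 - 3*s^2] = -6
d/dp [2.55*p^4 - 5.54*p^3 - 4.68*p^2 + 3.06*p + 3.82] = 10.2*p^3 - 16.62*p^2 - 9.36*p + 3.06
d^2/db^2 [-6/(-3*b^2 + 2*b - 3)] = 12*(-9*b^2 + 6*b + 4*(3*b - 1)^2 - 9)/(3*b^2 - 2*b + 3)^3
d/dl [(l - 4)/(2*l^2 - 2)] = (l^2 - 2*l*(l - 4) - 1)/(2*(l^2 - 1)^2)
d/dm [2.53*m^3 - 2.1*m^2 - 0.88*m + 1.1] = 7.59*m^2 - 4.2*m - 0.88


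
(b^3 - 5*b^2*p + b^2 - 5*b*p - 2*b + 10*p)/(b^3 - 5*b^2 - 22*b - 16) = (b^2 - 5*b*p - b + 5*p)/(b^2 - 7*b - 8)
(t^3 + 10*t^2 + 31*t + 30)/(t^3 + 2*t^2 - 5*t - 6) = (t^2 + 7*t + 10)/(t^2 - t - 2)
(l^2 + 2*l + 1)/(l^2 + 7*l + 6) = (l + 1)/(l + 6)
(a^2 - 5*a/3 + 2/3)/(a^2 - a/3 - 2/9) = 3*(a - 1)/(3*a + 1)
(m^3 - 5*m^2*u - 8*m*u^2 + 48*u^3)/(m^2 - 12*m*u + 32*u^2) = (-m^2 + m*u + 12*u^2)/(-m + 8*u)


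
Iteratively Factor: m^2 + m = (m)*(m + 1)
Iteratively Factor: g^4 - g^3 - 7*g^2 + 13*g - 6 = (g - 1)*(g^3 - 7*g + 6) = (g - 1)*(g + 3)*(g^2 - 3*g + 2) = (g - 2)*(g - 1)*(g + 3)*(g - 1)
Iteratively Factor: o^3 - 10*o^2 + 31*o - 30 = (o - 2)*(o^2 - 8*o + 15) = (o - 3)*(o - 2)*(o - 5)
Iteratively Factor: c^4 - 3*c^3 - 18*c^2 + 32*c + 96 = (c + 2)*(c^3 - 5*c^2 - 8*c + 48) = (c + 2)*(c + 3)*(c^2 - 8*c + 16) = (c - 4)*(c + 2)*(c + 3)*(c - 4)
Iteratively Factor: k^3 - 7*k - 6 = (k + 1)*(k^2 - k - 6) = (k + 1)*(k + 2)*(k - 3)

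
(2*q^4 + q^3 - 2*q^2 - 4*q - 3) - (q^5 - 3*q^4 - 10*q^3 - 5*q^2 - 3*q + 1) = -q^5 + 5*q^4 + 11*q^3 + 3*q^2 - q - 4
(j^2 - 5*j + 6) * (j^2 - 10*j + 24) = j^4 - 15*j^3 + 80*j^2 - 180*j + 144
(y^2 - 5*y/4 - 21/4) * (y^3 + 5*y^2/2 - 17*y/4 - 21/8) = y^5 + 5*y^4/4 - 101*y^3/8 - 167*y^2/16 + 819*y/32 + 441/32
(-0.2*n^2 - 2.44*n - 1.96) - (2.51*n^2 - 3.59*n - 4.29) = -2.71*n^2 + 1.15*n + 2.33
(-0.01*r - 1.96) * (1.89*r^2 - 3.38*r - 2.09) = -0.0189*r^3 - 3.6706*r^2 + 6.6457*r + 4.0964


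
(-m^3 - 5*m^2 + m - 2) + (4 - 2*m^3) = -3*m^3 - 5*m^2 + m + 2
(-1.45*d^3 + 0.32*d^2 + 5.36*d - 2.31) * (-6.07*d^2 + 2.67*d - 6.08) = 8.8015*d^5 - 5.8139*d^4 - 22.8648*d^3 + 26.3873*d^2 - 38.7565*d + 14.0448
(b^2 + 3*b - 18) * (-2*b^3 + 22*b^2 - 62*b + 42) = -2*b^5 + 16*b^4 + 40*b^3 - 540*b^2 + 1242*b - 756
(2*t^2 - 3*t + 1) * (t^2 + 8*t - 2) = 2*t^4 + 13*t^3 - 27*t^2 + 14*t - 2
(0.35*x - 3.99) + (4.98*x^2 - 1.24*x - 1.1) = 4.98*x^2 - 0.89*x - 5.09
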